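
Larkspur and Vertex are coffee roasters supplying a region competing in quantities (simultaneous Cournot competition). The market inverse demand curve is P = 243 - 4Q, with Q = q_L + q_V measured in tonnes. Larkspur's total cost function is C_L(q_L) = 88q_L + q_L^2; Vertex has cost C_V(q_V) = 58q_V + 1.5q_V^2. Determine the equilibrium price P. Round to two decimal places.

Larkspur's profit: π_L = (243 - 4Q)q_L - (88q_L + q_L²). Setting ∂π_L/∂q_L = 0: 155 - 10q_L - 4(q_V) = 0.
Vertex's first-order condition: 185 - 11q_V - 4(q_L) = 0.
Best responses: q_L = (155 - 4q_V)/10, q_V = (185 - 4q_L)/11.
Substituting one into the other gives q_L = 965/94 and q_V = 615/47.
Total output Q = 23.3511, so price P = 243 - 4·23.3511 = 149.5957.

149.60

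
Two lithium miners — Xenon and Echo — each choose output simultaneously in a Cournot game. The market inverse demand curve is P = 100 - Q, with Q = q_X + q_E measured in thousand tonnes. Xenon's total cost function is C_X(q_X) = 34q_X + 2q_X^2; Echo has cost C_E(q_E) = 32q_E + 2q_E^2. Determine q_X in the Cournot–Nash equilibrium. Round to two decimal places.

9.37

Xenon's profit: π_X = (100 - Q)q_X - (34q_X + 2q_X²). Setting ∂π_X/∂q_X = 0: 66 - 6q_X - (q_E) = 0.
Echo's profit: π_E = (100 - Q)q_E - (32q_E + 2q_E²). Setting ∂π_E/∂q_E = 0: 68 - 6q_E - (q_X) = 0.
Rearranging gives the reaction functions q_X = (66 - q_E)/6 and q_E = (68 - q_X)/6.
Solving the pair: q_X = 328/35, q_E = 342/35.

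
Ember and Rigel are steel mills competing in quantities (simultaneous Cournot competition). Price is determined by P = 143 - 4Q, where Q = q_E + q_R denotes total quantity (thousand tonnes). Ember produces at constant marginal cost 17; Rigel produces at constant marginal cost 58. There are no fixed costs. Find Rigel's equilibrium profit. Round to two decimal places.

Ember's profit: π_E = (143 - 4Q)q_E - (17q_E). Setting ∂π_E/∂q_E = 0: 126 - 8q_E - 4(q_R) = 0.
Rigel's profit: π_R = (143 - 4Q)q_R - (58q_R). Setting ∂π_R/∂q_R = 0: 85 - 8q_R - 4(q_E) = 0.
So q_E = (126 - 4q_R)/8 and q_R = (85 - 4q_E)/8.
Substituting one into the other gives q_E = 167/12 and q_R = 11/3.
Price P = 143 - 4·(211/12) = 218/3.
Rigel's profit: (218/3 - 58)·(11/3) = 484/9.

53.78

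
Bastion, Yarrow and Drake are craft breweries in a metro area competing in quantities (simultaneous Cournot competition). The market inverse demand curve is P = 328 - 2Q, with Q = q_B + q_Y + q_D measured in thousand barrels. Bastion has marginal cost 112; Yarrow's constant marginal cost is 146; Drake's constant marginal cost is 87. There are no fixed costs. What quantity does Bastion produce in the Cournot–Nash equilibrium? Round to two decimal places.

Bastion's profit: π_B = (328 - 2Q)q_B - (112q_B). Setting ∂π_B/∂q_B = 0: 216 - 4q_B - 2(q_Y + q_D) = 0.
Yarrow's profit: π_Y = (328 - 2Q)q_Y - (146q_Y). Setting ∂π_Y/∂q_Y = 0: 182 - 4q_Y - 2(q_B + q_D) = 0.
Drake's first-order condition: 241 - 4q_D - 2(q_B + q_Y) = 0.
Summing all 3 equations gives 639 − 8Q = 0, hence Q = 639/8.
Back-substituting: q_B = (216 − 639/4)/2 = 225/8, q_Y = (182 − 639/4)/2 = 89/8, q_D = (241 − 639/4)/2 = 325/8.

28.13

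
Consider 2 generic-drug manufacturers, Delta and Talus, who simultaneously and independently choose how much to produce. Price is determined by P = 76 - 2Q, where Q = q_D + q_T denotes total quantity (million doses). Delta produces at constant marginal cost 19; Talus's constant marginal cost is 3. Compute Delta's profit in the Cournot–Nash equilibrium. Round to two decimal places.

93.39

Delta's profit: π_D = (76 - 2Q)q_D - (19q_D). Setting ∂π_D/∂q_D = 0: 57 - 4q_D - 2(q_T) = 0.
Talus's first-order condition: 73 - 4q_T - 2(q_D) = 0.
So q_D = (57 - 2q_T)/4 and q_T = (73 - 2q_D)/4.
Substituting one into the other gives q_D = 41/6 and q_T = 89/6.
Price P = 76 - 2·(65/3) = 98/3.
Delta's profit: (98/3 - 19)·(41/6) = 1681/18.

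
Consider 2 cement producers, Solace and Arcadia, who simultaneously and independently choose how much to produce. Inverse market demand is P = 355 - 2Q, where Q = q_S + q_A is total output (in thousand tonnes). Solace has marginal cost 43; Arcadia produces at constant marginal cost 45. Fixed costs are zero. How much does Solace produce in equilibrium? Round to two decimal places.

Solace's profit: π_S = (355 - 2Q)q_S - (43q_S). Setting ∂π_S/∂q_S = 0: 312 - 4q_S - 2(q_A) = 0.
Arcadia's first-order condition: 310 - 4q_A - 2(q_S) = 0.
Rearranging gives the reaction functions q_S = (312 - 2q_A)/4 and q_A = (310 - 2q_S)/4.
Substituting one into the other gives q_S = 157/3 and q_A = 154/3.

52.33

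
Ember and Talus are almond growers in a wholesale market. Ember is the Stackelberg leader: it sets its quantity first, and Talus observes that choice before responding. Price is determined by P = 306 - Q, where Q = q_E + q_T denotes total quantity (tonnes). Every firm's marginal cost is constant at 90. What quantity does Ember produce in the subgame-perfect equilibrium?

The follower Talus best-responds to any q_E: π_T = (306 - Q)q_T - 90q_T.
Follower FOC: 216 - q_E - 2q_T = 0, so q_T(q_E) = (216 - q_E)/2.
Ember substitutes q_T(q_E) into its own profit: π_E = q_E(306 - q_E - (216 - q_E)/2) - 90q_E = (198 - (1/2)q_E)q_E - 90q_E.
Maximising: ∂π_E/∂q_E = 108 - q_E = 0, giving q_E = 108.
Then q_T = (216 - 108)/2 = 54.

108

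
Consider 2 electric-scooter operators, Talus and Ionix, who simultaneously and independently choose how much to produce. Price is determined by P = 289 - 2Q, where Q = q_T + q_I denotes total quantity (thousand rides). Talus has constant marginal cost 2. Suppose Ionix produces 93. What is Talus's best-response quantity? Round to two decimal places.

25.25

With the rival's output fixed at 93, Talus's profit is π_T = (289 - 2·93 - 2q_T)q_T - (2q_T) = (103 - 2q_T)q_T - (2q_T).
∂π_T/∂q_T = 101 - 4q_T = 0, so q_T = 101/4.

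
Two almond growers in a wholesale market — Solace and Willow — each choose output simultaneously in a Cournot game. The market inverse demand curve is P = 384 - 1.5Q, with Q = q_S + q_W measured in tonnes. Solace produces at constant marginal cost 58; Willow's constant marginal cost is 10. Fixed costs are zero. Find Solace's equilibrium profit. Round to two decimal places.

5724.74

Solace's profit: π_S = (384 - 1.5Q)q_S - (58q_S). Setting ∂π_S/∂q_S = 0: 326 - 3q_S - (3/2)(q_W) = 0.
Willow's profit: π_W = (384 - 1.5Q)q_W - (10q_W). Setting ∂π_W/∂q_W = 0: 374 - 3q_W - (3/2)(q_S) = 0.
Best responses: q_S = (326 - (3/2)q_W)/3, q_W = (374 - (3/2)q_S)/3.
Solving the pair: q_S = 556/9, q_W = 844/9.
Price P = 384 - (3/2)·(1400/9) = 452/3.
Solace's profit: (452/3 - 58)·(556/9) = 5724.7407.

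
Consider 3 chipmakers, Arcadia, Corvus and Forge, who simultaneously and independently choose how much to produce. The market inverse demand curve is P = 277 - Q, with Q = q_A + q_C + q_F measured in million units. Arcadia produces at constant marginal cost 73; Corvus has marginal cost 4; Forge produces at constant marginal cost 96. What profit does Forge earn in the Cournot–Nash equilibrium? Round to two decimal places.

Arcadia's profit: π_A = (277 - Q)q_A - (73q_A). Setting ∂π_A/∂q_A = 0: 204 - 2q_A - (q_C + q_F) = 0.
Corvus's profit: π_C = (277 - Q)q_C - (4q_C). Setting ∂π_C/∂q_C = 0: 273 - 2q_C - (q_A + q_F) = 0.
Forge's profit: π_F = (277 - Q)q_F - (96q_F). Setting ∂π_F/∂q_F = 0: 181 - 2q_F - (q_A + q_C) = 0.
Adding the 3 first-order conditions: 658 − 4Q = 0, so Q = 329/2.
Back-substituting: q_A = (204 − 329/2) = 79/2, q_C = (273 − 329/2) = 217/2, q_F = (181 − 329/2) = 33/2.
Price P = 277 - 329/2 = 225/2.
Forge's profit: (225/2 - 96)·(33/2) = 1089/4.

272.25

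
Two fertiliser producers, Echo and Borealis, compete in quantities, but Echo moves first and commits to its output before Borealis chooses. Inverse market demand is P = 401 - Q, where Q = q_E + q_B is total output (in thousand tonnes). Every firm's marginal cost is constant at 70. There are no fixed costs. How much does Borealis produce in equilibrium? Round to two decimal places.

82.75

The follower Borealis best-responds to any q_E: π_B = (401 - Q)q_B - 70q_B.
Setting the follower's marginal profit to zero, 331 - q_E - 2q_B = 0, i.e. q_B = (331 - q_E)/2.
The leader anticipates this reaction. Substituting into P = 401 - Q gives P = 471/2 - (1/2)q_E, so π_E = (471/2 - (1/2)q_E)q_E - 70q_E.
Maximising: ∂π_E/∂q_E = 331/2 - q_E = 0, giving q_E = 331/2.
Then q_B = (331 - 331/2)/2 = 331/4.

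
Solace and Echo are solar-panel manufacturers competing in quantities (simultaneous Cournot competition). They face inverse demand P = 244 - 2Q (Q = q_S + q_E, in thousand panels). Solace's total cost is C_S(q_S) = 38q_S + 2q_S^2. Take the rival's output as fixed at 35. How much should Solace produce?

17

With the rival's output fixed at 35, Solace's profit is π_S = (244 - 2·35 - 2q_S)q_S - (38q_S + 2q_S²) = (174 - 2q_S)q_S - (38q_S + 2q_S²).
∂π_S/∂q_S = 136 - 8q_S = 0, so q_S = 17.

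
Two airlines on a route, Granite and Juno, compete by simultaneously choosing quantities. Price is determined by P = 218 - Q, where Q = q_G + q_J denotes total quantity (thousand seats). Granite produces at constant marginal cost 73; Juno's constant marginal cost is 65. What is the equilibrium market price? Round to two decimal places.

118.67

Granite's profit: π_G = (218 - Q)q_G - (73q_G). Setting ∂π_G/∂q_G = 0: 145 - 2q_G - (q_J) = 0.
Juno's first-order condition: 153 - 2q_J - (q_G) = 0.
Best responses: q_G = (145 - q_J)/2, q_J = (153 - q_G)/2.
Substituting one into the other gives q_G = 137/3 and q_J = 161/3.
Total output Q = 298/3, so price P = 218 - 298/3 = 356/3.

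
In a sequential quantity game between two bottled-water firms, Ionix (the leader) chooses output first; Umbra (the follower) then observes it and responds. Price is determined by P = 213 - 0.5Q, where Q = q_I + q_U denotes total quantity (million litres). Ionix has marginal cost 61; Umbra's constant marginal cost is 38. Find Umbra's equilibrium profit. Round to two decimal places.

Solve by backward induction. Given q_I, the follower Umbra maximises π_U = (213 - (1/2)q_I - (1/2)q_U)q_U - 38q_U.
Setting the follower's marginal profit to zero, 175 - (1/2)q_I - q_U = 0, i.e. q_U = (175 - (1/2)q_I).
The leader anticipates this reaction. Substituting into P = 213 - 0.5Q gives P = 251/2 - (1/4)q_I, so π_I = (251/2 - (1/4)q_I)q_I - 61q_I.
The leader's first-order condition 129/2 - (1/2)q_I = 0 yields q_I = 129.
Then q_U = (175 - (1/2)·129) = 221/2.
Price P = 213 - (1/2)·(479/2) = 373/4.
Umbra's profit: (373/4 - 38)·(221/2) = 6105.1250.

6105.13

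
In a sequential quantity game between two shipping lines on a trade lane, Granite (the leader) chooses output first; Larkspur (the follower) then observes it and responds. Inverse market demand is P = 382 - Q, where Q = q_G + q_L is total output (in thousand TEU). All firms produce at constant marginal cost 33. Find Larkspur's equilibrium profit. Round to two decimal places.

Solve by backward induction. Given q_G, the follower Larkspur maximises π_L = (382 - q_G - q_L)q_L - 33q_L.
Setting the follower's marginal profit to zero, 349 - q_G - 2q_L = 0, i.e. q_L = (349 - q_G)/2.
Granite substitutes q_L(q_G) into its own profit: π_G = q_G(382 - q_G - (349 - q_G)/2) - 33q_G = (415/2 - (1/2)q_G)q_G - 33q_G.
The leader's first-order condition 349/2 - q_G = 0 yields q_G = 349/2.
Then q_L = (349 - 349/2)/2 = 349/4.
Price P = 382 - 1047/4 = 481/4.
Larkspur's profit: (481/4 - 33)·(349/4) = 7612.5625.

7612.56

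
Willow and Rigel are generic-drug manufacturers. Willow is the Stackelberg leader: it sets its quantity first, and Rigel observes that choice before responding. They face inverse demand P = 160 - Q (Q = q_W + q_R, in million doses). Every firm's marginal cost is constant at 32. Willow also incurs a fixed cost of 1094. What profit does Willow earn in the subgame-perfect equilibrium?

954

Solve by backward induction. Given q_W, the follower Rigel maximises π_R = (160 - q_W - q_R)q_R - 32q_R.
∂π_R/∂q_R = 128 - q_W - 2q_R = 0 gives the reaction function q_R = (128 - q_W)/2.
Willow substitutes q_R(q_W) into its own profit: π_W = q_W(160 - q_W - (128 - q_W)/2) - 32q_W = (96 - (1/2)q_W)q_W - 32q_W.
Maximising: ∂π_W/∂q_W = 64 - q_W = 0, giving q_W = 64.
Then q_R = (128 - 64)/2 = 32.
Price P = 160 - 96 = 64.
Willow's profit: (64 - 32)·64 - 1094 = 954.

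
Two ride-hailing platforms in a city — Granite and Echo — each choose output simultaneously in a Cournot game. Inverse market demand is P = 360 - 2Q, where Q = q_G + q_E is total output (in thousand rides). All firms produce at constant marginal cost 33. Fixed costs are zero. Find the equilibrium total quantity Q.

109

Each firm earns π_i = (360 - 2Q)q_i - 33q_i.
First-order condition (treating rivals' output as given): 327 - 4q_i - 2q_j = 0.
By symmetry each firm produces the same amount; substituting q_j = q_i yields q_i = 327/6 = 109/2.
Total output Q = 109/2 + 109/2 = 109.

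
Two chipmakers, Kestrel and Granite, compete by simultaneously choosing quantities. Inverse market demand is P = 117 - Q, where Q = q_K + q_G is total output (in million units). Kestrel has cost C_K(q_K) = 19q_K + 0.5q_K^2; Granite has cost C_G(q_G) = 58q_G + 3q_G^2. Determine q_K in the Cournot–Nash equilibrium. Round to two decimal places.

31.52

Kestrel's profit: π_K = (117 - Q)q_K - (19q_K + (1/2)q_K²). Setting ∂π_K/∂q_K = 0: 98 - 3q_K - (q_G) = 0.
Granite's first-order condition: 59 - 8q_G - (q_K) = 0.
Best responses: q_K = (98 - q_G)/3, q_G = (59 - q_K)/8.
Solving the pair: q_K = 725/23, q_G = 79/23.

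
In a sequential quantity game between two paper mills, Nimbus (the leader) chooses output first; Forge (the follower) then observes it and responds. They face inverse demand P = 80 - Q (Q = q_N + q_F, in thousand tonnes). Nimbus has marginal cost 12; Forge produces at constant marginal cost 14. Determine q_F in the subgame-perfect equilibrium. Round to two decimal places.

The follower Forge best-responds to any q_N: π_F = (80 - Q)q_F - 14q_F.
∂π_F/∂q_F = 66 - q_N - 2q_F = 0 gives the reaction function q_F = (66 - q_N)/2.
The leader anticipates this reaction. Substituting into P = 80 - Q gives P = 47 - (1/2)q_N, so π_N = (47 - (1/2)q_N)q_N - 12q_N.
The leader's first-order condition 35 - q_N = 0 yields q_N = 35.
Then q_F = (66 - 35)/2 = 31/2.

15.50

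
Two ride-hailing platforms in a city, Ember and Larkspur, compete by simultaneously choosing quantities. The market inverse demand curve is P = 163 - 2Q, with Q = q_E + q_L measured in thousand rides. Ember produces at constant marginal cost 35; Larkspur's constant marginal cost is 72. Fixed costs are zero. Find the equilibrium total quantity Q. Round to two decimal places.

36.50

Ember's profit: π_E = (163 - 2Q)q_E - (35q_E). Setting ∂π_E/∂q_E = 0: 128 - 4q_E - 2(q_L) = 0.
Larkspur's first-order condition: 91 - 4q_L - 2(q_E) = 0.
So q_E = (128 - 2q_L)/4 and q_L = (91 - 2q_E)/4.
Solving the pair: q_E = 55/2, q_L = 9.
Total output Q = 55/2 + 9 = 73/2.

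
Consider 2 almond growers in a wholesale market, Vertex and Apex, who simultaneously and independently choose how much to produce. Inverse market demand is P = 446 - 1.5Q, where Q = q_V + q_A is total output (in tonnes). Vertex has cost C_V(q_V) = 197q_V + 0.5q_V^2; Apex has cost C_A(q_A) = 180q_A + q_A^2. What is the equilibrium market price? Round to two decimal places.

316.15

Vertex's profit: π_V = (446 - 1.5Q)q_V - (197q_V + (1/2)q_V²). Setting ∂π_V/∂q_V = 0: 249 - 4q_V - (3/2)(q_A) = 0.
Apex's first-order condition: 266 - 5q_A - (3/2)(q_V) = 0.
So q_V = (249 - (3/2)q_A)/4 and q_A = (266 - (3/2)q_V)/5.
Solving the pair: q_V = 47.6620, q_A = 38.9014.
Total output Q = 86.5634, so price P = 446 - (3/2)·86.5634 = 316.1549.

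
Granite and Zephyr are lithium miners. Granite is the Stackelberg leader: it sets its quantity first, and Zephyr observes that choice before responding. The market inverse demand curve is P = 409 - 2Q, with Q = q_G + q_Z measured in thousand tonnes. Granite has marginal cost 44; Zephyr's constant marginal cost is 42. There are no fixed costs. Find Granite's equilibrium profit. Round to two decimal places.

8235.56

The follower Zephyr best-responds to any q_G: π_Z = (409 - 2Q)q_Z - 42q_Z.
∂π_Z/∂q_Z = 367 - 2q_G - 4q_Z = 0 gives the reaction function q_Z = (367 - 2q_G)/4.
The leader anticipates this reaction. Substituting into P = 409 - 2Q gives P = 451/2 - q_G, so π_G = (451/2 - q_G)q_G - 44q_G.
Maximising: ∂π_G/∂q_G = 363/2 - 2q_G = 0, giving q_G = 363/4.
Then q_Z = (367 - 2·(363/4))/4 = 371/8.
Price P = 409 - 2·(1097/8) = 539/4.
Granite's profit: (539/4 - 44)·(363/4) = 8235.5625.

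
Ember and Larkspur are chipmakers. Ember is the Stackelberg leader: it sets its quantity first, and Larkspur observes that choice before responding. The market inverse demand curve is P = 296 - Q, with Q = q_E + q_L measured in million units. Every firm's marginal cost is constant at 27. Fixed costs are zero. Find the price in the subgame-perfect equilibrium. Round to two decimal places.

The follower Larkspur best-responds to any q_E: π_L = (296 - Q)q_L - 27q_L.
Setting the follower's marginal profit to zero, 269 - q_E - 2q_L = 0, i.e. q_L = (269 - q_E)/2.
The leader anticipates this reaction. Substituting into P = 296 - Q gives P = 323/2 - (1/2)q_E, so π_E = (323/2 - (1/2)q_E)q_E - 27q_E.
The leader's first-order condition 269/2 - q_E = 0 yields q_E = 269/2.
Then q_L = (269 - 269/2)/2 = 269/4.
Total output Q = 807/4, so price P = 296 - 807/4 = 377/4.

94.25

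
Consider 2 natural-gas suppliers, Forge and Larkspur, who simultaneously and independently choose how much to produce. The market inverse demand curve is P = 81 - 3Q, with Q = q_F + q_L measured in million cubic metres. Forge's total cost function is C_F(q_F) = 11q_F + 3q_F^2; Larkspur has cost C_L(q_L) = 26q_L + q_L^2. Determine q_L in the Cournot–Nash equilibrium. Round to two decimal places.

5.17

Forge's profit: π_F = (81 - 3Q)q_F - (11q_F + 3q_F²). Setting ∂π_F/∂q_F = 0: 70 - 12q_F - 3(q_L) = 0.
Larkspur's first-order condition: 55 - 8q_L - 3(q_F) = 0.
Best responses: q_F = (70 - 3q_L)/12, q_L = (55 - 3q_F)/8.
Solving the pair: q_F = 395/87, q_L = 150/29.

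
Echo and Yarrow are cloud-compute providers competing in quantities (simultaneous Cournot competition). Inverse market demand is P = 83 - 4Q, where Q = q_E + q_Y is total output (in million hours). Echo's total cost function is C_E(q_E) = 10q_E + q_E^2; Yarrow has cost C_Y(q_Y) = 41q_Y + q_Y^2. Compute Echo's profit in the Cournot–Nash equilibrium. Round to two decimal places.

223.81

Echo's profit: π_E = (83 - 4Q)q_E - (10q_E + q_E²). Setting ∂π_E/∂q_E = 0: 73 - 10q_E - 4(q_Y) = 0.
Yarrow's first-order condition: 42 - 10q_Y - 4(q_E) = 0.
So q_E = (73 - 4q_Y)/10 and q_Y = (42 - 4q_E)/10.
Solving the pair: q_E = 281/42, q_Y = 32/21.
Price P = 83 - 4·(115/14) = 351/7.
Echo's profit: (351/7)·(281/42) - 10·(281/42) - (281/42)² = 223.8124.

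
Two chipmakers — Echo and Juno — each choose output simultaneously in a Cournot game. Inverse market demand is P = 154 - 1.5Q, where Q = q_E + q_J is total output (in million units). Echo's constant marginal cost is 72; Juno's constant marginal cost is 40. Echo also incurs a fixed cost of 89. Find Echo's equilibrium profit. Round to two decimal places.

Echo's profit: π_E = (154 - 1.5Q)q_E - (72q_E). Setting ∂π_E/∂q_E = 0: 82 - 3q_E - (3/2)(q_J) = 0.
Juno's profit: π_J = (154 - 1.5Q)q_J - (40q_J). Setting ∂π_J/∂q_J = 0: 114 - 3q_J - (3/2)(q_E) = 0.
So q_E = (82 - (3/2)q_J)/3 and q_J = (114 - (3/2)q_E)/3.
Substituting one into the other gives q_E = 100/9 and q_J = 292/9.
Price P = 154 - (3/2)·(392/9) = 266/3.
Echo's profit: (266/3 - 72)·(100/9) - 89 = 96.1852.

96.19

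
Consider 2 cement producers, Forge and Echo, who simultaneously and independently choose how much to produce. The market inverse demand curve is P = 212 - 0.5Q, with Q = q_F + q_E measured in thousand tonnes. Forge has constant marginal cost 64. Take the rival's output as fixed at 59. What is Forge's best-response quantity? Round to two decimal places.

With the rival's output fixed at 59, Forge's profit is π_F = (212 - (1/2)·59 - (1/2)q_F)q_F - (64q_F) = (365/2 - (1/2)q_F)q_F - (64q_F).
∂π_F/∂q_F = 237/2 - q_F = 0, so q_F = 237/2.

118.50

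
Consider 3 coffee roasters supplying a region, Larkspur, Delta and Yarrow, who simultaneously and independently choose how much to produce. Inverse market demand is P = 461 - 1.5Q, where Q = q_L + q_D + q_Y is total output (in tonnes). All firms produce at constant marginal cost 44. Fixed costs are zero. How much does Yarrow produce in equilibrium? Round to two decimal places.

69.50

A representative firm's profit is π_i = q_i(461 - 1.5Q) - 44q_i.
First-order condition (treating rivals' output as given): 417 - 3q_i - (3/2)·Σ_{j≠i} q_j = 0.
By symmetry each firm produces the same amount; substituting Σ_{j≠i} q_j = 2q_i yields q_i = 417/6 = 139/2.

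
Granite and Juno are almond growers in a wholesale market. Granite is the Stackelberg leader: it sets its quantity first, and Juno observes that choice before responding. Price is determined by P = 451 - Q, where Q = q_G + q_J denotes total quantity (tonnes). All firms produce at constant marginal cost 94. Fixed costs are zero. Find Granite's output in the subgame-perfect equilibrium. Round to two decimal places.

Solve by backward induction. Given q_G, the follower Juno maximises π_J = (451 - q_G - q_J)q_J - 94q_J.
∂π_J/∂q_J = 357 - q_G - 2q_J = 0 gives the reaction function q_J = (357 - q_G)/2.
Granite substitutes q_J(q_G) into its own profit: π_G = q_G(451 - q_G - (357 - q_G)/2) - 94q_G = (545/2 - (1/2)q_G)q_G - 94q_G.
Maximising: ∂π_G/∂q_G = 357/2 - q_G = 0, giving q_G = 357/2.
Then q_J = (357 - 357/2)/2 = 357/4.

178.50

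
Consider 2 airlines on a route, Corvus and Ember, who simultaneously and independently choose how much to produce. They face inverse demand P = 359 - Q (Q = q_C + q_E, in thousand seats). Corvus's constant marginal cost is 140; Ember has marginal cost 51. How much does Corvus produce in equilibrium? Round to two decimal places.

Corvus's profit: π_C = (359 - Q)q_C - (140q_C). Setting ∂π_C/∂q_C = 0: 219 - 2q_C - (q_E) = 0.
Ember's first-order condition: 308 - 2q_E - (q_C) = 0.
So q_C = (219 - q_E)/2 and q_E = (308 - q_C)/2.
Solving the pair: q_C = 130/3, q_E = 397/3.

43.33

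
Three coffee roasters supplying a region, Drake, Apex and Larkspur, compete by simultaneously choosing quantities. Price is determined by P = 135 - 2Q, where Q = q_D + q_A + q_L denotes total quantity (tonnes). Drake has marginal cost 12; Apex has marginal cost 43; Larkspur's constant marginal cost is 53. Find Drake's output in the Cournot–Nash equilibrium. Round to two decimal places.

24.38

Drake's profit: π_D = (135 - 2Q)q_D - (12q_D). Setting ∂π_D/∂q_D = 0: 123 - 4q_D - 2(q_A + q_L) = 0.
Apex's first-order condition: 92 - 4q_A - 2(q_D + q_L) = 0.
Larkspur's profit: π_L = (135 - 2Q)q_L - (53q_L). Setting ∂π_L/∂q_L = 0: 82 - 4q_L - 2(q_D + q_A) = 0.
Adding the 3 conditions: 297 − 4Q − 4Q = 0, i.e. Q = 297/8.
Back-substituting: q_D = (123 − 297/4)/2 = 195/8, q_A = (92 − 297/4)/2 = 71/8, q_L = (82 − 297/4)/2 = 31/8.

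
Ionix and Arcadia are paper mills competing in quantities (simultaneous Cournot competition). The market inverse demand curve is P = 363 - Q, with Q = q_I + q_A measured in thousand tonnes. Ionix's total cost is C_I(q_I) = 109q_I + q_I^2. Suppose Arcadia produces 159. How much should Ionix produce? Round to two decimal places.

With the rival's output fixed at 159, Ionix's profit is π_I = (363 - 159 - q_I)q_I - (109q_I + q_I²) = (204 - q_I)q_I - (109q_I + q_I²).
∂π_I/∂q_I = 95 - 4q_I = 0, so q_I = 95/4.

23.75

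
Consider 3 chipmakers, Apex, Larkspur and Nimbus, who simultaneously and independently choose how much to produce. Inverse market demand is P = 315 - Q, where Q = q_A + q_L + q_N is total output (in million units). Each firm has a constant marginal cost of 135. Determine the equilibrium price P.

180

Each firm earns π_i = (315 - Q)q_i - 135q_i.
Setting ∂π_i/∂q_i = 0 with rivals' quantities fixed: 180 - 2q_i - Σ_{j≠i} q_j = 0.
By symmetry each firm produces the same amount; substituting Σ_{j≠i} q_j = 2q_i yields q_i = 180/4 = 45.
Total output Q = 135, so price P = 315 - 135 = 180.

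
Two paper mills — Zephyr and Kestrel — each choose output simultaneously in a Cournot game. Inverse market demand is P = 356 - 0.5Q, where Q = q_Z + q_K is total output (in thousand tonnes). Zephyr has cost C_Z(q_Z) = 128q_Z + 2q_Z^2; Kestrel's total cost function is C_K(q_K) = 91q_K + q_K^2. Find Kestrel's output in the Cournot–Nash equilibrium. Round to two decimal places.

Zephyr's profit: π_Z = (356 - 0.5Q)q_Z - (128q_Z + 2q_Z²). Setting ∂π_Z/∂q_Z = 0: 228 - 5q_Z - (1/2)(q_K) = 0.
Kestrel's profit: π_K = (356 - 0.5Q)q_K - (91q_K + q_K²). Setting ∂π_K/∂q_K = 0: 265 - 3q_K - (1/2)(q_Z) = 0.
Rearranging gives the reaction functions q_Z = (228 - (1/2)q_K)/5 and q_K = (265 - (1/2)q_Z)/3.
Substituting one into the other gives q_Z = 37.3898 and q_K = 82.1017.

82.10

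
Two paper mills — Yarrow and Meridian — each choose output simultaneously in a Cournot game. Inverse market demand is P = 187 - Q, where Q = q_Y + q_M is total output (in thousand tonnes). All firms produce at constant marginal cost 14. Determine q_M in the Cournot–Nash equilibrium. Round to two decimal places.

57.67

A representative firm's profit is π_i = q_i(187 - Q) - 14q_i.
Setting ∂π_i/∂q_i = 0 with rivals' quantities fixed: 173 - 2q_i - q_j = 0.
With identical firms every q_j equals q_i, so q_j = q_i and 173 = 3q_i, giving q_i = 173/3.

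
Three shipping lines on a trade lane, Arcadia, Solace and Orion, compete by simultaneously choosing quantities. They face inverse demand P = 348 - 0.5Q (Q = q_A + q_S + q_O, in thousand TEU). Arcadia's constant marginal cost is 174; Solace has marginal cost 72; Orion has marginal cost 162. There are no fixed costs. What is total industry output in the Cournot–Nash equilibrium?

318

Arcadia's profit: π_A = (348 - 0.5Q)q_A - (174q_A). Setting ∂π_A/∂q_A = 0: 174 - q_A - (1/2)(q_S + q_O) = 0.
Solace's first-order condition: 276 - q_S - (1/2)(q_A + q_O) = 0.
Orion's first-order condition: 186 - q_O - (1/2)(q_A + q_S) = 0.
Adding the 3 conditions: 636 − Q − Q = 0, i.e. Q = 318.
Back-substituting: q_A = (174 − 159)/(1/2) = 30, q_S = (276 − 159)/(1/2) = 234, q_O = (186 − 159)/(1/2) = 54.
Total output Q = 30 + 234 + 54 = 318.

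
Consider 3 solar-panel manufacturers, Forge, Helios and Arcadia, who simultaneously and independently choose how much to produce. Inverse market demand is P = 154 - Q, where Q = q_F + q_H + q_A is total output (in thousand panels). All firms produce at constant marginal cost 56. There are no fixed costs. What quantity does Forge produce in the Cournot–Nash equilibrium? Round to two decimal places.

A representative firm's profit is π_i = q_i(154 - Q) - 56q_i.
First-order condition (treating rivals' output as given): 98 - 2q_i - Σ_{j≠i} q_j = 0.
By symmetry each firm produces the same amount; substituting Σ_{j≠i} q_j = 2q_i yields q_i = 98/4 = 49/2.

24.50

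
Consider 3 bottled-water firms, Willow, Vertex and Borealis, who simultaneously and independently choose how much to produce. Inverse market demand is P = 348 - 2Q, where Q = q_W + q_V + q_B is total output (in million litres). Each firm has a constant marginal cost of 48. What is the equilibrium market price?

Each firm earns π_i = (348 - 2Q)q_i - 48q_i.
Setting ∂π_i/∂q_i = 0 with rivals' quantities fixed: 300 - 4q_i - 2·Σ_{j≠i} q_j = 0.
With identical firms every q_j equals q_i, so Σ_{j≠i} q_j = 2q_i and 300 = 8q_i, giving q_i = 75/2.
Total output Q = 225/2, so price P = 348 - 2·(225/2) = 123.

123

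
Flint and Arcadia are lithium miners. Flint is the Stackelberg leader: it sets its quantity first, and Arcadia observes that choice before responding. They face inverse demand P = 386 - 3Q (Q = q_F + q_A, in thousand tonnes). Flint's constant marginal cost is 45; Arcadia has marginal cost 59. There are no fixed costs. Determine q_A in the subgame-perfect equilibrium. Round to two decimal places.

The follower Arcadia best-responds to any q_F: π_A = (386 - 3Q)q_A - 59q_A.
Setting the follower's marginal profit to zero, 327 - 3q_F - 6q_A = 0, i.e. q_A = (327 - 3q_F)/6.
Flint substitutes q_A(q_F) into its own profit: π_F = q_F(386 - 3q_F - (327 - 3q_F)/2) - 45q_F = (445/2 - (3/2)q_F)q_F - 45q_F.
The leader's first-order condition 355/2 - 3q_F = 0 yields q_F = 355/6.
Then q_A = (327 - 3·(355/6))/6 = 299/12.

24.92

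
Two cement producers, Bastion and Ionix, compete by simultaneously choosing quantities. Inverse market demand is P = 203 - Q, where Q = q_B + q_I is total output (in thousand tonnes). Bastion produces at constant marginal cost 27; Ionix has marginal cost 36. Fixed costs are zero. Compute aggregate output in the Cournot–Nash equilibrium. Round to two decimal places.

Bastion's profit: π_B = (203 - Q)q_B - (27q_B). Setting ∂π_B/∂q_B = 0: 176 - 2q_B - (q_I) = 0.
Ionix's first-order condition: 167 - 2q_I - (q_B) = 0.
So q_B = (176 - q_I)/2 and q_I = (167 - q_B)/2.
Substituting one into the other gives q_B = 185/3 and q_I = 158/3.
Total output Q = 185/3 + 158/3 = 343/3.

114.33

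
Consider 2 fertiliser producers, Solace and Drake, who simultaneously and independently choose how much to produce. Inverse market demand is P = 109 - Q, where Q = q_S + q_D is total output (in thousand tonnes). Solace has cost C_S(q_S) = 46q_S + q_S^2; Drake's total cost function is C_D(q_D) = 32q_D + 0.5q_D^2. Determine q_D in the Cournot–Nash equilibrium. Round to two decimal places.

22.27

Solace's profit: π_S = (109 - Q)q_S - (46q_S + q_S²). Setting ∂π_S/∂q_S = 0: 63 - 4q_S - (q_D) = 0.
Drake's first-order condition: 77 - 3q_D - (q_S) = 0.
Rearranging gives the reaction functions q_S = (63 - q_D)/4 and q_D = (77 - q_S)/3.
Solving the pair: q_S = 112/11, q_D = 245/11.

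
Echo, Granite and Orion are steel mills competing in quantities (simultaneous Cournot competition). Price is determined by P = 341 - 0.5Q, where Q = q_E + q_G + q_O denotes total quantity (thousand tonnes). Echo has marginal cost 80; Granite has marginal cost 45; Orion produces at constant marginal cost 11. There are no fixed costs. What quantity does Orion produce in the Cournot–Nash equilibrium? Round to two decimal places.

216.50

Echo's profit: π_E = (341 - 0.5Q)q_E - (80q_E). Setting ∂π_E/∂q_E = 0: 261 - q_E - (1/2)(q_G + q_O) = 0.
Granite's profit: π_G = (341 - 0.5Q)q_G - (45q_G). Setting ∂π_G/∂q_G = 0: 296 - q_G - (1/2)(q_E + q_O) = 0.
Orion's first-order condition: 330 - q_O - (1/2)(q_E + q_G) = 0.
Adding the 3 conditions: 887 − Q − Q = 0, i.e. Q = 887/2.
Back-substituting: q_E = (261 − 887/4)/(1/2) = 157/2, q_G = (296 − 887/4)/(1/2) = 297/2, q_O = (330 − 887/4)/(1/2) = 433/2.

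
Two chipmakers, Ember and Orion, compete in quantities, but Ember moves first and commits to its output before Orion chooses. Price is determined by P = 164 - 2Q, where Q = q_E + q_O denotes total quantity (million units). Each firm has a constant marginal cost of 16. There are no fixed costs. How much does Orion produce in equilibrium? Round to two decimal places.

18.50

The follower Orion best-responds to any q_E: π_O = (164 - 2Q)q_O - 16q_O.
Follower FOC: 148 - 2q_E - 4q_O = 0, so q_O(q_E) = (148 - 2q_E)/4.
The leader anticipates this reaction. Substituting into P = 164 - 2Q gives P = 90 - q_E, so π_E = (90 - q_E)q_E - 16q_E.
Maximising: ∂π_E/∂q_E = 74 - 2q_E = 0, giving q_E = 37.
Then q_O = (148 - 2·37)/4 = 37/2.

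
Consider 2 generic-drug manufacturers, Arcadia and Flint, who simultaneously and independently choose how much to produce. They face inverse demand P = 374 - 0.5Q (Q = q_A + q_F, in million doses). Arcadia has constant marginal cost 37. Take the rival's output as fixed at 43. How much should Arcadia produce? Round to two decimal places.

With the rival's output fixed at 43, Arcadia's profit is π_A = (374 - (1/2)·43 - (1/2)q_A)q_A - (37q_A) = (705/2 - (1/2)q_A)q_A - (37q_A).
∂π_A/∂q_A = 631/2 - q_A = 0, so q_A = 631/2.

315.50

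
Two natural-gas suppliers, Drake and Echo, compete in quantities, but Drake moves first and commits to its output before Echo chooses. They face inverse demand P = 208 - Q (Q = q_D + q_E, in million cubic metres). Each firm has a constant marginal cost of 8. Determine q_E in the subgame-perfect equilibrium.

50

The follower Echo best-responds to any q_D: π_E = (208 - Q)q_E - 8q_E.
Follower FOC: 200 - q_D - 2q_E = 0, so q_E(q_D) = (200 - q_D)/2.
Drake substitutes q_E(q_D) into its own profit: π_D = q_D(208 - q_D - (200 - q_D)/2) - 8q_D = (108 - (1/2)q_D)q_D - 8q_D.
Maximising: ∂π_D/∂q_D = 100 - q_D = 0, giving q_D = 100.
Then q_E = (200 - 100)/2 = 50.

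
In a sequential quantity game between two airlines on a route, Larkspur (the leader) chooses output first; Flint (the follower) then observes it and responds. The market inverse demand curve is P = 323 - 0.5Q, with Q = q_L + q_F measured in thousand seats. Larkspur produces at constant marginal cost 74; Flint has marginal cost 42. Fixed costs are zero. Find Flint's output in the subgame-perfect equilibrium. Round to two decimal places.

The follower Flint best-responds to any q_L: π_F = (323 - 0.5Q)q_F - 42q_F.
∂π_F/∂q_F = 281 - (1/2)q_L - q_F = 0 gives the reaction function q_F = (281 - (1/2)q_L).
Larkspur substitutes q_F(q_L) into its own profit: π_L = q_L(323 - (1/2)q_L - (281 - (1/2)q_L)/2) - 74q_L = (365/2 - (1/4)q_L)q_L - 74q_L.
Leader FOC: 217/2 - (1/2)q_L = 0, so q_L = 217.
Then q_F = (281 - (1/2)·217) = 345/2.

172.50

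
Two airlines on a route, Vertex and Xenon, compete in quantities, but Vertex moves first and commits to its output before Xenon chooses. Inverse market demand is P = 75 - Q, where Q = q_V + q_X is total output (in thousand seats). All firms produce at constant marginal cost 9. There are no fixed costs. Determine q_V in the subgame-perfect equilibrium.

33

The follower Xenon best-responds to any q_V: π_X = (75 - Q)q_X - 9q_X.
∂π_X/∂q_X = 66 - q_V - 2q_X = 0 gives the reaction function q_X = (66 - q_V)/2.
The leader anticipates this reaction. Substituting into P = 75 - Q gives P = 42 - (1/2)q_V, so π_V = (42 - (1/2)q_V)q_V - 9q_V.
The leader's first-order condition 33 - q_V = 0 yields q_V = 33.
Then q_X = (66 - 33)/2 = 33/2.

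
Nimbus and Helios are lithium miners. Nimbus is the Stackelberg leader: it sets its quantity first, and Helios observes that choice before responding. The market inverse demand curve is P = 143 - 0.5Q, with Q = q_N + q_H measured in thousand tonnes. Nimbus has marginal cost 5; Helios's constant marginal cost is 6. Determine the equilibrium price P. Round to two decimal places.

39.75

Solve by backward induction. Given q_N, the follower Helios maximises π_H = (143 - (1/2)q_N - (1/2)q_H)q_H - 6q_H.
Follower FOC: 137 - (1/2)q_N - q_H = 0, so q_H(q_N) = (137 - (1/2)q_N).
The leader anticipates this reaction. Substituting into P = 143 - 0.5Q gives P = 149/2 - (1/4)q_N, so π_N = (149/2 - (1/4)q_N)q_N - 5q_N.
Maximising: ∂π_N/∂q_N = 139/2 - (1/2)q_N = 0, giving q_N = 139.
Then q_H = (137 - (1/2)·139) = 135/2.
Total output Q = 413/2, so price P = 143 - (1/2)·(413/2) = 159/4.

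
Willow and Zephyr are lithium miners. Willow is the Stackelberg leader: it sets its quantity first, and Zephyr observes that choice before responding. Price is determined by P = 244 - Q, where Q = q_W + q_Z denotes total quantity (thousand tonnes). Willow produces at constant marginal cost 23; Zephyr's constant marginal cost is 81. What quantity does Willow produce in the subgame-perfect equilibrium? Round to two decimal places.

Solve by backward induction. Given q_W, the follower Zephyr maximises π_Z = (244 - q_W - q_Z)q_Z - 81q_Z.
∂π_Z/∂q_Z = 163 - q_W - 2q_Z = 0 gives the reaction function q_Z = (163 - q_W)/2.
Willow substitutes q_Z(q_W) into its own profit: π_W = q_W(244 - q_W - (163 - q_W)/2) - 23q_W = (325/2 - (1/2)q_W)q_W - 23q_W.
The leader's first-order condition 279/2 - q_W = 0 yields q_W = 279/2.
Then q_Z = (163 - 279/2)/2 = 47/4.

139.50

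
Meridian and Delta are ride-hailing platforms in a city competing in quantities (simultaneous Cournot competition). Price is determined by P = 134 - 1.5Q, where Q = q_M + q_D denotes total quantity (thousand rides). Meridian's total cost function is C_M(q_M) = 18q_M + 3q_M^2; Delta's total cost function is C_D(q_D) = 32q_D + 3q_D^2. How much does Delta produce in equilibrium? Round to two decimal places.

9.45

Meridian's profit: π_M = (134 - 1.5Q)q_M - (18q_M + 3q_M²). Setting ∂π_M/∂q_M = 0: 116 - 9q_M - (3/2)(q_D) = 0.
Delta's profit: π_D = (134 - 1.5Q)q_D - (32q_D + 3q_D²). Setting ∂π_D/∂q_D = 0: 102 - 9q_D - (3/2)(q_M) = 0.
Rearranging gives the reaction functions q_M = (116 - (3/2)q_D)/9 and q_D = (102 - (3/2)q_M)/9.
Substituting one into the other gives q_M = 396/35 and q_D = 992/105.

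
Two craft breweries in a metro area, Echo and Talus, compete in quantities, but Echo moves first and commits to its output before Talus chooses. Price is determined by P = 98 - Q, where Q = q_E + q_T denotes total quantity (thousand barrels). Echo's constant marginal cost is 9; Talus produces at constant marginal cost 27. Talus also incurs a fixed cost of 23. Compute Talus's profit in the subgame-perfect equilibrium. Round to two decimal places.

The follower Talus best-responds to any q_E: π_T = (98 - Q)q_T - 27q_T.
Setting the follower's marginal profit to zero, 71 - q_E - 2q_T = 0, i.e. q_T = (71 - q_E)/2.
Echo substitutes q_T(q_E) into its own profit: π_E = q_E(98 - q_E - (71 - q_E)/2) - 9q_E = (125/2 - (1/2)q_E)q_E - 9q_E.
Maximising: ∂π_E/∂q_E = 107/2 - q_E = 0, giving q_E = 107/2.
Then q_T = (71 - 107/2)/2 = 35/4.
Price P = 98 - 249/4 = 143/4.
Talus's profit: (143/4 - 27)·(35/4) - 23 = 857/16.

53.56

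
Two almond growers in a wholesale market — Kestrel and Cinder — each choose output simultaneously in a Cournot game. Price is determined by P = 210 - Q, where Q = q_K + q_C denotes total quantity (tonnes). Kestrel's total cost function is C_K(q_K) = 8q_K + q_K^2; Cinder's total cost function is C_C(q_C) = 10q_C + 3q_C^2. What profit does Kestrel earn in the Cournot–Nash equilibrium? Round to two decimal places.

Kestrel's profit: π_K = (210 - Q)q_K - (8q_K + q_K²). Setting ∂π_K/∂q_K = 0: 202 - 4q_K - (q_C) = 0.
Cinder's profit: π_C = (210 - Q)q_C - (10q_C + 3q_C²). Setting ∂π_C/∂q_C = 0: 200 - 8q_C - (q_K) = 0.
Rearranging gives the reaction functions q_K = (202 - q_C)/4 and q_C = (200 - q_K)/8.
Substituting one into the other gives q_K = 1416/31 and q_C = 598/31.
Price P = 210 - 64.9677 = 145.0323.
Kestrel's profit: 145.0323·(1416/31) - 8·(1416/31) - (1416/31)² = 4172.8533.

4172.85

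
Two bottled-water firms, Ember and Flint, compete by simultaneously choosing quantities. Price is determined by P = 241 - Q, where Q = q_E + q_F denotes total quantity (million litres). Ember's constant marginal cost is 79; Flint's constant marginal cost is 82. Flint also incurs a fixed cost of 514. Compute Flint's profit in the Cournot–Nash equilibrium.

Ember's profit: π_E = (241 - Q)q_E - (79q_E). Setting ∂π_E/∂q_E = 0: 162 - 2q_E - (q_F) = 0.
Flint's first-order condition: 159 - 2q_F - (q_E) = 0.
So q_E = (162 - q_F)/2 and q_F = (159 - q_E)/2.
Solving the pair: q_E = 55, q_F = 52.
Price P = 241 - 107 = 134.
Flint's profit: (134 - 82)·52 - 514 = 2190.

2190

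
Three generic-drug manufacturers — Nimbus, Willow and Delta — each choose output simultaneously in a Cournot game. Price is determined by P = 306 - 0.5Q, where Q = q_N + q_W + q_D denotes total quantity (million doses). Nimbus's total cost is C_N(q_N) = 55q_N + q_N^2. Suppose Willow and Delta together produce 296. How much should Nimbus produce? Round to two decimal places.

34.33

With rivals' combined output fixed at 296, Nimbus's profit is π_N = (306 - (1/2)·296 - (1/2)q_N)q_N - (55q_N + q_N²) = (158 - (1/2)q_N)q_N - (55q_N + q_N²).
∂π_N/∂q_N = 103 - 3q_N = 0, so q_N = 103/3.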